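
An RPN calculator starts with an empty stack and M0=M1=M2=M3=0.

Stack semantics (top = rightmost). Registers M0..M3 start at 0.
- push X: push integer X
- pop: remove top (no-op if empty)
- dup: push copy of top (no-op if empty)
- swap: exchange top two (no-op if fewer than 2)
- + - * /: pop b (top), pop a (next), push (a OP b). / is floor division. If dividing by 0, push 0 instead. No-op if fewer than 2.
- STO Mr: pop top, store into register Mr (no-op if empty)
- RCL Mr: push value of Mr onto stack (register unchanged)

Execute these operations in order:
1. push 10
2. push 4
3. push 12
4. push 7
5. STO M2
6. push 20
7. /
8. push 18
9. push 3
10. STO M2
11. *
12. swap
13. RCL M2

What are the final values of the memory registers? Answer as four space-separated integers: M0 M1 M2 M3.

After op 1 (push 10): stack=[10] mem=[0,0,0,0]
After op 2 (push 4): stack=[10,4] mem=[0,0,0,0]
After op 3 (push 12): stack=[10,4,12] mem=[0,0,0,0]
After op 4 (push 7): stack=[10,4,12,7] mem=[0,0,0,0]
After op 5 (STO M2): stack=[10,4,12] mem=[0,0,7,0]
After op 6 (push 20): stack=[10,4,12,20] mem=[0,0,7,0]
After op 7 (/): stack=[10,4,0] mem=[0,0,7,0]
After op 8 (push 18): stack=[10,4,0,18] mem=[0,0,7,0]
After op 9 (push 3): stack=[10,4,0,18,3] mem=[0,0,7,0]
After op 10 (STO M2): stack=[10,4,0,18] mem=[0,0,3,0]
After op 11 (*): stack=[10,4,0] mem=[0,0,3,0]
After op 12 (swap): stack=[10,0,4] mem=[0,0,3,0]
After op 13 (RCL M2): stack=[10,0,4,3] mem=[0,0,3,0]

Answer: 0 0 3 0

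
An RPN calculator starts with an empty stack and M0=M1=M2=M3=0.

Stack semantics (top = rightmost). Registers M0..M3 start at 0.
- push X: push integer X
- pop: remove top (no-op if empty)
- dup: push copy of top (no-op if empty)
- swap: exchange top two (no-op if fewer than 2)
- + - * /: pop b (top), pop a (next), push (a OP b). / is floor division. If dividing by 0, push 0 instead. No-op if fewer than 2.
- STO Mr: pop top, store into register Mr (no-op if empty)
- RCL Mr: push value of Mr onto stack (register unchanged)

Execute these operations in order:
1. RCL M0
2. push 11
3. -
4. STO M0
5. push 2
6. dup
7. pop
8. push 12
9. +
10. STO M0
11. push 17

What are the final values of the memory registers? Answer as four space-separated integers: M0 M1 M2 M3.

Answer: 14 0 0 0

Derivation:
After op 1 (RCL M0): stack=[0] mem=[0,0,0,0]
After op 2 (push 11): stack=[0,11] mem=[0,0,0,0]
After op 3 (-): stack=[-11] mem=[0,0,0,0]
After op 4 (STO M0): stack=[empty] mem=[-11,0,0,0]
After op 5 (push 2): stack=[2] mem=[-11,0,0,0]
After op 6 (dup): stack=[2,2] mem=[-11,0,0,0]
After op 7 (pop): stack=[2] mem=[-11,0,0,0]
After op 8 (push 12): stack=[2,12] mem=[-11,0,0,0]
After op 9 (+): stack=[14] mem=[-11,0,0,0]
After op 10 (STO M0): stack=[empty] mem=[14,0,0,0]
After op 11 (push 17): stack=[17] mem=[14,0,0,0]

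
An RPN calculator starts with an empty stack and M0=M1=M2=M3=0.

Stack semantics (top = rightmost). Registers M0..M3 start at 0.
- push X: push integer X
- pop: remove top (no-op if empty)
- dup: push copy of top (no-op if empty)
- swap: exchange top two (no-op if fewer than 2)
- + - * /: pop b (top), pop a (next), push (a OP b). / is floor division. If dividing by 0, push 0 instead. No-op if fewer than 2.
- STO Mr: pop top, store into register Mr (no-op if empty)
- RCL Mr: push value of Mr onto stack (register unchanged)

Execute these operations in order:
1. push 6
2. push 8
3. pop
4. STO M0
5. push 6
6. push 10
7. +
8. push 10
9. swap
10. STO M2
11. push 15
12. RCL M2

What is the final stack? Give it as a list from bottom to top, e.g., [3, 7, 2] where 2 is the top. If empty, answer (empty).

Answer: [10, 15, 16]

Derivation:
After op 1 (push 6): stack=[6] mem=[0,0,0,0]
After op 2 (push 8): stack=[6,8] mem=[0,0,0,0]
After op 3 (pop): stack=[6] mem=[0,0,0,0]
After op 4 (STO M0): stack=[empty] mem=[6,0,0,0]
After op 5 (push 6): stack=[6] mem=[6,0,0,0]
After op 6 (push 10): stack=[6,10] mem=[6,0,0,0]
After op 7 (+): stack=[16] mem=[6,0,0,0]
After op 8 (push 10): stack=[16,10] mem=[6,0,0,0]
After op 9 (swap): stack=[10,16] mem=[6,0,0,0]
After op 10 (STO M2): stack=[10] mem=[6,0,16,0]
After op 11 (push 15): stack=[10,15] mem=[6,0,16,0]
After op 12 (RCL M2): stack=[10,15,16] mem=[6,0,16,0]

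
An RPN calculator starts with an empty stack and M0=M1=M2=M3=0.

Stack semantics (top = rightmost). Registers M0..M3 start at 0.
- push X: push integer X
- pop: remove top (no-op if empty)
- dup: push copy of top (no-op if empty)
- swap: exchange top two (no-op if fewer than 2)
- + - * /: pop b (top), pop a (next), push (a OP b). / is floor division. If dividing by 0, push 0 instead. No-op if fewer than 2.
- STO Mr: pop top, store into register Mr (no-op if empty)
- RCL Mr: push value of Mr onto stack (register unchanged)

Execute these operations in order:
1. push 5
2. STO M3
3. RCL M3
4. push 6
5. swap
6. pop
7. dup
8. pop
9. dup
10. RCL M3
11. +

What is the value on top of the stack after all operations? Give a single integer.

After op 1 (push 5): stack=[5] mem=[0,0,0,0]
After op 2 (STO M3): stack=[empty] mem=[0,0,0,5]
After op 3 (RCL M3): stack=[5] mem=[0,0,0,5]
After op 4 (push 6): stack=[5,6] mem=[0,0,0,5]
After op 5 (swap): stack=[6,5] mem=[0,0,0,5]
After op 6 (pop): stack=[6] mem=[0,0,0,5]
After op 7 (dup): stack=[6,6] mem=[0,0,0,5]
After op 8 (pop): stack=[6] mem=[0,0,0,5]
After op 9 (dup): stack=[6,6] mem=[0,0,0,5]
After op 10 (RCL M3): stack=[6,6,5] mem=[0,0,0,5]
After op 11 (+): stack=[6,11] mem=[0,0,0,5]

Answer: 11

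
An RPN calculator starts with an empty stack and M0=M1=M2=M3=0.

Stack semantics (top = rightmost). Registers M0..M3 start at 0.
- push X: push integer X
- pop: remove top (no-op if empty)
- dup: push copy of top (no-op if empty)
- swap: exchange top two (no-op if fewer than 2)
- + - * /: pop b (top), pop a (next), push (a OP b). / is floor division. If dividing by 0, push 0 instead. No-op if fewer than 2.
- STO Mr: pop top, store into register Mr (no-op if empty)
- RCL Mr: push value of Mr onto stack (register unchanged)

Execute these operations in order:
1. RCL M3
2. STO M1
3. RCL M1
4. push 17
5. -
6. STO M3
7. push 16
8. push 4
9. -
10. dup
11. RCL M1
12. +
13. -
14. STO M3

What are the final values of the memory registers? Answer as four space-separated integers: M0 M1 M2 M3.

After op 1 (RCL M3): stack=[0] mem=[0,0,0,0]
After op 2 (STO M1): stack=[empty] mem=[0,0,0,0]
After op 3 (RCL M1): stack=[0] mem=[0,0,0,0]
After op 4 (push 17): stack=[0,17] mem=[0,0,0,0]
After op 5 (-): stack=[-17] mem=[0,0,0,0]
After op 6 (STO M3): stack=[empty] mem=[0,0,0,-17]
After op 7 (push 16): stack=[16] mem=[0,0,0,-17]
After op 8 (push 4): stack=[16,4] mem=[0,0,0,-17]
After op 9 (-): stack=[12] mem=[0,0,0,-17]
After op 10 (dup): stack=[12,12] mem=[0,0,0,-17]
After op 11 (RCL M1): stack=[12,12,0] mem=[0,0,0,-17]
After op 12 (+): stack=[12,12] mem=[0,0,0,-17]
After op 13 (-): stack=[0] mem=[0,0,0,-17]
After op 14 (STO M3): stack=[empty] mem=[0,0,0,0]

Answer: 0 0 0 0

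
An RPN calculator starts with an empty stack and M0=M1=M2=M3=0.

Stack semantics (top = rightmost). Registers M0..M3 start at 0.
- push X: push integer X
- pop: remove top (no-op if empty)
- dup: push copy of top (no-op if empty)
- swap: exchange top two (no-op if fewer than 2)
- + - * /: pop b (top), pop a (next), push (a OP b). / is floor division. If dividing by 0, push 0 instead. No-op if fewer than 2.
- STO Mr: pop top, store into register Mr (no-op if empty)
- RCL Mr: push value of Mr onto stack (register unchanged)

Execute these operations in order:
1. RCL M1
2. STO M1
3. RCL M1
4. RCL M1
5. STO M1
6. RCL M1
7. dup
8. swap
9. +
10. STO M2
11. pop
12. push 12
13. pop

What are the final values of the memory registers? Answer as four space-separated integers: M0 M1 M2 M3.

After op 1 (RCL M1): stack=[0] mem=[0,0,0,0]
After op 2 (STO M1): stack=[empty] mem=[0,0,0,0]
After op 3 (RCL M1): stack=[0] mem=[0,0,0,0]
After op 4 (RCL M1): stack=[0,0] mem=[0,0,0,0]
After op 5 (STO M1): stack=[0] mem=[0,0,0,0]
After op 6 (RCL M1): stack=[0,0] mem=[0,0,0,0]
After op 7 (dup): stack=[0,0,0] mem=[0,0,0,0]
After op 8 (swap): stack=[0,0,0] mem=[0,0,0,0]
After op 9 (+): stack=[0,0] mem=[0,0,0,0]
After op 10 (STO M2): stack=[0] mem=[0,0,0,0]
After op 11 (pop): stack=[empty] mem=[0,0,0,0]
After op 12 (push 12): stack=[12] mem=[0,0,0,0]
After op 13 (pop): stack=[empty] mem=[0,0,0,0]

Answer: 0 0 0 0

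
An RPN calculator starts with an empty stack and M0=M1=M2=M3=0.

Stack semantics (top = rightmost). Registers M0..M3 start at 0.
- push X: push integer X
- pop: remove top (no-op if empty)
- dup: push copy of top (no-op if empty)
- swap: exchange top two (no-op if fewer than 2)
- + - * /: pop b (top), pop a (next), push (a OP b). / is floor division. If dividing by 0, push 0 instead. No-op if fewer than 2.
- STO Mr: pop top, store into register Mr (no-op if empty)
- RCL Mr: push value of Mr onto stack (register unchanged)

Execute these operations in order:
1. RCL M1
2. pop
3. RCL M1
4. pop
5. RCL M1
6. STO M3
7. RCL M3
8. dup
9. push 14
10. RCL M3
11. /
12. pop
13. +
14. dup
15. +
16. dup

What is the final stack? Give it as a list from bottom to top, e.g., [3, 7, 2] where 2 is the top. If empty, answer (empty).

Answer: [0, 0]

Derivation:
After op 1 (RCL M1): stack=[0] mem=[0,0,0,0]
After op 2 (pop): stack=[empty] mem=[0,0,0,0]
After op 3 (RCL M1): stack=[0] mem=[0,0,0,0]
After op 4 (pop): stack=[empty] mem=[0,0,0,0]
After op 5 (RCL M1): stack=[0] mem=[0,0,0,0]
After op 6 (STO M3): stack=[empty] mem=[0,0,0,0]
After op 7 (RCL M3): stack=[0] mem=[0,0,0,0]
After op 8 (dup): stack=[0,0] mem=[0,0,0,0]
After op 9 (push 14): stack=[0,0,14] mem=[0,0,0,0]
After op 10 (RCL M3): stack=[0,0,14,0] mem=[0,0,0,0]
After op 11 (/): stack=[0,0,0] mem=[0,0,0,0]
After op 12 (pop): stack=[0,0] mem=[0,0,0,0]
After op 13 (+): stack=[0] mem=[0,0,0,0]
After op 14 (dup): stack=[0,0] mem=[0,0,0,0]
After op 15 (+): stack=[0] mem=[0,0,0,0]
After op 16 (dup): stack=[0,0] mem=[0,0,0,0]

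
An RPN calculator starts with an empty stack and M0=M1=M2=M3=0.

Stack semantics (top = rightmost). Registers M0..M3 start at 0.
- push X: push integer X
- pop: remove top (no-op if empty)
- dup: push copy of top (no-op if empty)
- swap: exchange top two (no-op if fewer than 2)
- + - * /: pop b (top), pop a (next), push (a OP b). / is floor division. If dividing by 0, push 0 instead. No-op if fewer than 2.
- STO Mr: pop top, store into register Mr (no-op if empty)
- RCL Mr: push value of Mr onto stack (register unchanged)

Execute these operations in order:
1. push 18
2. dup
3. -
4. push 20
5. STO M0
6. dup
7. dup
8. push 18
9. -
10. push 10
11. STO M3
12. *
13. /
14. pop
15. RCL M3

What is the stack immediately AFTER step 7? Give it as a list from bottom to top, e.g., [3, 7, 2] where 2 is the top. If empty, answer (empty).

After op 1 (push 18): stack=[18] mem=[0,0,0,0]
After op 2 (dup): stack=[18,18] mem=[0,0,0,0]
After op 3 (-): stack=[0] mem=[0,0,0,0]
After op 4 (push 20): stack=[0,20] mem=[0,0,0,0]
After op 5 (STO M0): stack=[0] mem=[20,0,0,0]
After op 6 (dup): stack=[0,0] mem=[20,0,0,0]
After op 7 (dup): stack=[0,0,0] mem=[20,0,0,0]

[0, 0, 0]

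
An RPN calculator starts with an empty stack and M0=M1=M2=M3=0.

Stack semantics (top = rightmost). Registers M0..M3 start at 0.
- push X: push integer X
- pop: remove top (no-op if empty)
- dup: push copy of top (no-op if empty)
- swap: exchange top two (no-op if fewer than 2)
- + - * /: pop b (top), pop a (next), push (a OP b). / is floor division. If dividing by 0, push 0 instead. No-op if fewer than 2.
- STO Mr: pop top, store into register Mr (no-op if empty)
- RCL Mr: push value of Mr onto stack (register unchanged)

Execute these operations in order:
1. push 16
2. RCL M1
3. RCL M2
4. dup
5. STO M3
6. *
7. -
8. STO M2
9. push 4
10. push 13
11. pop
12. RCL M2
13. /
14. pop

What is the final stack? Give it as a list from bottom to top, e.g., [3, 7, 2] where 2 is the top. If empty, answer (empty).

After op 1 (push 16): stack=[16] mem=[0,0,0,0]
After op 2 (RCL M1): stack=[16,0] mem=[0,0,0,0]
After op 3 (RCL M2): stack=[16,0,0] mem=[0,0,0,0]
After op 4 (dup): stack=[16,0,0,0] mem=[0,0,0,0]
After op 5 (STO M3): stack=[16,0,0] mem=[0,0,0,0]
After op 6 (*): stack=[16,0] mem=[0,0,0,0]
After op 7 (-): stack=[16] mem=[0,0,0,0]
After op 8 (STO M2): stack=[empty] mem=[0,0,16,0]
After op 9 (push 4): stack=[4] mem=[0,0,16,0]
After op 10 (push 13): stack=[4,13] mem=[0,0,16,0]
After op 11 (pop): stack=[4] mem=[0,0,16,0]
After op 12 (RCL M2): stack=[4,16] mem=[0,0,16,0]
After op 13 (/): stack=[0] mem=[0,0,16,0]
After op 14 (pop): stack=[empty] mem=[0,0,16,0]

Answer: (empty)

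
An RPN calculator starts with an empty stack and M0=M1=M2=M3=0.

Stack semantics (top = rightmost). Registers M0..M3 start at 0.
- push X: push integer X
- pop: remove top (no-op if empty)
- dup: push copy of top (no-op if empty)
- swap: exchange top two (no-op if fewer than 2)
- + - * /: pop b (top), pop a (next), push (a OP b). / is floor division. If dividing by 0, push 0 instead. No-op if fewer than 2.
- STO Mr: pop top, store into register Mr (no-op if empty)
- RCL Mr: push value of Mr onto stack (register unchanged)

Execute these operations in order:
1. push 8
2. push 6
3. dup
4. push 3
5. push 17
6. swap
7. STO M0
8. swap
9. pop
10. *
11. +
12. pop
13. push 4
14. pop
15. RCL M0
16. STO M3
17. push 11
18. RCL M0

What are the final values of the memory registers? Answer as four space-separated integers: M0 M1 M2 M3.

After op 1 (push 8): stack=[8] mem=[0,0,0,0]
After op 2 (push 6): stack=[8,6] mem=[0,0,0,0]
After op 3 (dup): stack=[8,6,6] mem=[0,0,0,0]
After op 4 (push 3): stack=[8,6,6,3] mem=[0,0,0,0]
After op 5 (push 17): stack=[8,6,6,3,17] mem=[0,0,0,0]
After op 6 (swap): stack=[8,6,6,17,3] mem=[0,0,0,0]
After op 7 (STO M0): stack=[8,6,6,17] mem=[3,0,0,0]
After op 8 (swap): stack=[8,6,17,6] mem=[3,0,0,0]
After op 9 (pop): stack=[8,6,17] mem=[3,0,0,0]
After op 10 (*): stack=[8,102] mem=[3,0,0,0]
After op 11 (+): stack=[110] mem=[3,0,0,0]
After op 12 (pop): stack=[empty] mem=[3,0,0,0]
After op 13 (push 4): stack=[4] mem=[3,0,0,0]
After op 14 (pop): stack=[empty] mem=[3,0,0,0]
After op 15 (RCL M0): stack=[3] mem=[3,0,0,0]
After op 16 (STO M3): stack=[empty] mem=[3,0,0,3]
After op 17 (push 11): stack=[11] mem=[3,0,0,3]
After op 18 (RCL M0): stack=[11,3] mem=[3,0,0,3]

Answer: 3 0 0 3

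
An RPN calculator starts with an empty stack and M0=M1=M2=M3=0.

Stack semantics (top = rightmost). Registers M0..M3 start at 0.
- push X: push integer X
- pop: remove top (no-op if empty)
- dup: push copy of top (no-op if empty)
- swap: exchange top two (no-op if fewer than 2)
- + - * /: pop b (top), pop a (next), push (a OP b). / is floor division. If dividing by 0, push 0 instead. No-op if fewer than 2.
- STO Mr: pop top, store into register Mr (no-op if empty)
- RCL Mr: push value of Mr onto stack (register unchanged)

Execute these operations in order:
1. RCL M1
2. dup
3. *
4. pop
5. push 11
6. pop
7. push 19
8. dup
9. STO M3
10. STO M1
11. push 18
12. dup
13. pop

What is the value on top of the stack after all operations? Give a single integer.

Answer: 18

Derivation:
After op 1 (RCL M1): stack=[0] mem=[0,0,0,0]
After op 2 (dup): stack=[0,0] mem=[0,0,0,0]
After op 3 (*): stack=[0] mem=[0,0,0,0]
After op 4 (pop): stack=[empty] mem=[0,0,0,0]
After op 5 (push 11): stack=[11] mem=[0,0,0,0]
After op 6 (pop): stack=[empty] mem=[0,0,0,0]
After op 7 (push 19): stack=[19] mem=[0,0,0,0]
After op 8 (dup): stack=[19,19] mem=[0,0,0,0]
After op 9 (STO M3): stack=[19] mem=[0,0,0,19]
After op 10 (STO M1): stack=[empty] mem=[0,19,0,19]
After op 11 (push 18): stack=[18] mem=[0,19,0,19]
After op 12 (dup): stack=[18,18] mem=[0,19,0,19]
After op 13 (pop): stack=[18] mem=[0,19,0,19]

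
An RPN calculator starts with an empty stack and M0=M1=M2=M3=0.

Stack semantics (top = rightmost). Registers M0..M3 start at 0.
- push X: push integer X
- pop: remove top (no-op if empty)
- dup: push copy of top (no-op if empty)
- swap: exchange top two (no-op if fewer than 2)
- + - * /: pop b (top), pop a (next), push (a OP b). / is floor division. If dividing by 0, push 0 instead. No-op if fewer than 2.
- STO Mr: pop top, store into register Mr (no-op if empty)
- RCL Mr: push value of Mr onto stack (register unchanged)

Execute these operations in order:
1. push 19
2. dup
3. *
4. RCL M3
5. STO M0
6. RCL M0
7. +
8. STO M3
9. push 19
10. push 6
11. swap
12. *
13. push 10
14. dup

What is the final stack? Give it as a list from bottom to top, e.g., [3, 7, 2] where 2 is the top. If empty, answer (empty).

After op 1 (push 19): stack=[19] mem=[0,0,0,0]
After op 2 (dup): stack=[19,19] mem=[0,0,0,0]
After op 3 (*): stack=[361] mem=[0,0,0,0]
After op 4 (RCL M3): stack=[361,0] mem=[0,0,0,0]
After op 5 (STO M0): stack=[361] mem=[0,0,0,0]
After op 6 (RCL M0): stack=[361,0] mem=[0,0,0,0]
After op 7 (+): stack=[361] mem=[0,0,0,0]
After op 8 (STO M3): stack=[empty] mem=[0,0,0,361]
After op 9 (push 19): stack=[19] mem=[0,0,0,361]
After op 10 (push 6): stack=[19,6] mem=[0,0,0,361]
After op 11 (swap): stack=[6,19] mem=[0,0,0,361]
After op 12 (*): stack=[114] mem=[0,0,0,361]
After op 13 (push 10): stack=[114,10] mem=[0,0,0,361]
After op 14 (dup): stack=[114,10,10] mem=[0,0,0,361]

Answer: [114, 10, 10]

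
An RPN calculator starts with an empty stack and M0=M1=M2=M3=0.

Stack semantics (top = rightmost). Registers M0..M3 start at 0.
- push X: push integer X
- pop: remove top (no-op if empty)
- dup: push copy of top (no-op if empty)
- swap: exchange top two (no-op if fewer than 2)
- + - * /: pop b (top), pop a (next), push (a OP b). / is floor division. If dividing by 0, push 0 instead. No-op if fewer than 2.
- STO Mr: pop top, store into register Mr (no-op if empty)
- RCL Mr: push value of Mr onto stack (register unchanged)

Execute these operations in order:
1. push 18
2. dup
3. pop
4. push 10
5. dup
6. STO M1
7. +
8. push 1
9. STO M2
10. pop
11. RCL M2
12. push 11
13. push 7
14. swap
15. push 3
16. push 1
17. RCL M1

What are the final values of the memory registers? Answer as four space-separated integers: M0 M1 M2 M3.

Answer: 0 10 1 0

Derivation:
After op 1 (push 18): stack=[18] mem=[0,0,0,0]
After op 2 (dup): stack=[18,18] mem=[0,0,0,0]
After op 3 (pop): stack=[18] mem=[0,0,0,0]
After op 4 (push 10): stack=[18,10] mem=[0,0,0,0]
After op 5 (dup): stack=[18,10,10] mem=[0,0,0,0]
After op 6 (STO M1): stack=[18,10] mem=[0,10,0,0]
After op 7 (+): stack=[28] mem=[0,10,0,0]
After op 8 (push 1): stack=[28,1] mem=[0,10,0,0]
After op 9 (STO M2): stack=[28] mem=[0,10,1,0]
After op 10 (pop): stack=[empty] mem=[0,10,1,0]
After op 11 (RCL M2): stack=[1] mem=[0,10,1,0]
After op 12 (push 11): stack=[1,11] mem=[0,10,1,0]
After op 13 (push 7): stack=[1,11,7] mem=[0,10,1,0]
After op 14 (swap): stack=[1,7,11] mem=[0,10,1,0]
After op 15 (push 3): stack=[1,7,11,3] mem=[0,10,1,0]
After op 16 (push 1): stack=[1,7,11,3,1] mem=[0,10,1,0]
After op 17 (RCL M1): stack=[1,7,11,3,1,10] mem=[0,10,1,0]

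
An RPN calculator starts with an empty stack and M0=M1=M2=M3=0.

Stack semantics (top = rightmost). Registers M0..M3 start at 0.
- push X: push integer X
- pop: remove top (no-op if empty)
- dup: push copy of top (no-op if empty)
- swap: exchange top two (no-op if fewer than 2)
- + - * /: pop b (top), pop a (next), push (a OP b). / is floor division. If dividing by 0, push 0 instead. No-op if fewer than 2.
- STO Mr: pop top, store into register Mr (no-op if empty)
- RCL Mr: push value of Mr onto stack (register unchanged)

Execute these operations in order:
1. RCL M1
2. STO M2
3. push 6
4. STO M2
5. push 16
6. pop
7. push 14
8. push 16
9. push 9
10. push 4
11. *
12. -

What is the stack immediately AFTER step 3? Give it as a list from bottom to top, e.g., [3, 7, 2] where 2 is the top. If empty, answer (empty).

After op 1 (RCL M1): stack=[0] mem=[0,0,0,0]
After op 2 (STO M2): stack=[empty] mem=[0,0,0,0]
After op 3 (push 6): stack=[6] mem=[0,0,0,0]

[6]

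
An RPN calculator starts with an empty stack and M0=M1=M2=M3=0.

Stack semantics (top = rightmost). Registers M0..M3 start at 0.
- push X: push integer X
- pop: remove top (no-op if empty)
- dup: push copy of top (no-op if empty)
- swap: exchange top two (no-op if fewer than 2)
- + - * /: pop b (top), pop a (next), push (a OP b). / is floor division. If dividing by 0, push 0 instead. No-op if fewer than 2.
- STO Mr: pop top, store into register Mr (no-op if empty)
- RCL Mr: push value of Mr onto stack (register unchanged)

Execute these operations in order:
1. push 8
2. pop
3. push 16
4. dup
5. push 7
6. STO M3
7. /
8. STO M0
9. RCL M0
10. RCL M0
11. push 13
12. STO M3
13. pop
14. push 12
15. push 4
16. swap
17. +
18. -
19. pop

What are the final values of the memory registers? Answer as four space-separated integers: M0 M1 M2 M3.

After op 1 (push 8): stack=[8] mem=[0,0,0,0]
After op 2 (pop): stack=[empty] mem=[0,0,0,0]
After op 3 (push 16): stack=[16] mem=[0,0,0,0]
After op 4 (dup): stack=[16,16] mem=[0,0,0,0]
After op 5 (push 7): stack=[16,16,7] mem=[0,0,0,0]
After op 6 (STO M3): stack=[16,16] mem=[0,0,0,7]
After op 7 (/): stack=[1] mem=[0,0,0,7]
After op 8 (STO M0): stack=[empty] mem=[1,0,0,7]
After op 9 (RCL M0): stack=[1] mem=[1,0,0,7]
After op 10 (RCL M0): stack=[1,1] mem=[1,0,0,7]
After op 11 (push 13): stack=[1,1,13] mem=[1,0,0,7]
After op 12 (STO M3): stack=[1,1] mem=[1,0,0,13]
After op 13 (pop): stack=[1] mem=[1,0,0,13]
After op 14 (push 12): stack=[1,12] mem=[1,0,0,13]
After op 15 (push 4): stack=[1,12,4] mem=[1,0,0,13]
After op 16 (swap): stack=[1,4,12] mem=[1,0,0,13]
After op 17 (+): stack=[1,16] mem=[1,0,0,13]
After op 18 (-): stack=[-15] mem=[1,0,0,13]
After op 19 (pop): stack=[empty] mem=[1,0,0,13]

Answer: 1 0 0 13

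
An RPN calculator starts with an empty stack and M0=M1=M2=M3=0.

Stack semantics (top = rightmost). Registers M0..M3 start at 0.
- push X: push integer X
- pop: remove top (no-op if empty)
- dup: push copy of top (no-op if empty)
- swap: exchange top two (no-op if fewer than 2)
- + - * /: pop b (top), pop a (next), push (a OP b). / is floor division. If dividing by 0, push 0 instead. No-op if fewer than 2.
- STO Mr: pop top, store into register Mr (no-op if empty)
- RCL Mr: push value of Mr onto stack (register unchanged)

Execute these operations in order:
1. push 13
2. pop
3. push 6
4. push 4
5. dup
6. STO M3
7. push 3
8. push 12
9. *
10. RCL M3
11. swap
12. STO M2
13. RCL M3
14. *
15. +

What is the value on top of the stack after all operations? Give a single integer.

After op 1 (push 13): stack=[13] mem=[0,0,0,0]
After op 2 (pop): stack=[empty] mem=[0,0,0,0]
After op 3 (push 6): stack=[6] mem=[0,0,0,0]
After op 4 (push 4): stack=[6,4] mem=[0,0,0,0]
After op 5 (dup): stack=[6,4,4] mem=[0,0,0,0]
After op 6 (STO M3): stack=[6,4] mem=[0,0,0,4]
After op 7 (push 3): stack=[6,4,3] mem=[0,0,0,4]
After op 8 (push 12): stack=[6,4,3,12] mem=[0,0,0,4]
After op 9 (*): stack=[6,4,36] mem=[0,0,0,4]
After op 10 (RCL M3): stack=[6,4,36,4] mem=[0,0,0,4]
After op 11 (swap): stack=[6,4,4,36] mem=[0,0,0,4]
After op 12 (STO M2): stack=[6,4,4] mem=[0,0,36,4]
After op 13 (RCL M3): stack=[6,4,4,4] mem=[0,0,36,4]
After op 14 (*): stack=[6,4,16] mem=[0,0,36,4]
After op 15 (+): stack=[6,20] mem=[0,0,36,4]

Answer: 20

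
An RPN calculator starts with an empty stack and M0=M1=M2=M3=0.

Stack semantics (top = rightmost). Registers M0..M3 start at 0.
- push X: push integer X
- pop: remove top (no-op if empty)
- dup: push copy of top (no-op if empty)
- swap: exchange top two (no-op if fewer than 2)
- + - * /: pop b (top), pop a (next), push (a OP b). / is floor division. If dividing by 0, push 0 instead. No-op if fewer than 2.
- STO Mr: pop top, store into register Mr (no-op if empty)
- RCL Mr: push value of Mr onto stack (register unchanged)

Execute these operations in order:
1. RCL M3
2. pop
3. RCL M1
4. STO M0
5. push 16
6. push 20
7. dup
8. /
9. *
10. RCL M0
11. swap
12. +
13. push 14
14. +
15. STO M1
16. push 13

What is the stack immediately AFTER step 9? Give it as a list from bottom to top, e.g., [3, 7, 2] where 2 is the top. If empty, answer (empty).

After op 1 (RCL M3): stack=[0] mem=[0,0,0,0]
After op 2 (pop): stack=[empty] mem=[0,0,0,0]
After op 3 (RCL M1): stack=[0] mem=[0,0,0,0]
After op 4 (STO M0): stack=[empty] mem=[0,0,0,0]
After op 5 (push 16): stack=[16] mem=[0,0,0,0]
After op 6 (push 20): stack=[16,20] mem=[0,0,0,0]
After op 7 (dup): stack=[16,20,20] mem=[0,0,0,0]
After op 8 (/): stack=[16,1] mem=[0,0,0,0]
After op 9 (*): stack=[16] mem=[0,0,0,0]

[16]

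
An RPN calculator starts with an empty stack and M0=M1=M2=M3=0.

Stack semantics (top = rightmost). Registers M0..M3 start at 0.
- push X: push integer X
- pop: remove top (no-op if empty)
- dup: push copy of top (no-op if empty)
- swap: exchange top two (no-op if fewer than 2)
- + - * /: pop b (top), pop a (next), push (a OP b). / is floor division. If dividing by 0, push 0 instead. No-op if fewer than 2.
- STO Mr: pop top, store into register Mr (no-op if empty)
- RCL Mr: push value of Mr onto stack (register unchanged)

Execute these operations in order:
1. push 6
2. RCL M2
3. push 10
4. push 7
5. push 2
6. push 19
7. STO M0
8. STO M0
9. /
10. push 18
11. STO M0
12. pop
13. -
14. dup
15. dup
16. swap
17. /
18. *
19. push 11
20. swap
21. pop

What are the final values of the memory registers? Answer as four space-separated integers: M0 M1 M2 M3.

After op 1 (push 6): stack=[6] mem=[0,0,0,0]
After op 2 (RCL M2): stack=[6,0] mem=[0,0,0,0]
After op 3 (push 10): stack=[6,0,10] mem=[0,0,0,0]
After op 4 (push 7): stack=[6,0,10,7] mem=[0,0,0,0]
After op 5 (push 2): stack=[6,0,10,7,2] mem=[0,0,0,0]
After op 6 (push 19): stack=[6,0,10,7,2,19] mem=[0,0,0,0]
After op 7 (STO M0): stack=[6,0,10,7,2] mem=[19,0,0,0]
After op 8 (STO M0): stack=[6,0,10,7] mem=[2,0,0,0]
After op 9 (/): stack=[6,0,1] mem=[2,0,0,0]
After op 10 (push 18): stack=[6,0,1,18] mem=[2,0,0,0]
After op 11 (STO M0): stack=[6,0,1] mem=[18,0,0,0]
After op 12 (pop): stack=[6,0] mem=[18,0,0,0]
After op 13 (-): stack=[6] mem=[18,0,0,0]
After op 14 (dup): stack=[6,6] mem=[18,0,0,0]
After op 15 (dup): stack=[6,6,6] mem=[18,0,0,0]
After op 16 (swap): stack=[6,6,6] mem=[18,0,0,0]
After op 17 (/): stack=[6,1] mem=[18,0,0,0]
After op 18 (*): stack=[6] mem=[18,0,0,0]
After op 19 (push 11): stack=[6,11] mem=[18,0,0,0]
After op 20 (swap): stack=[11,6] mem=[18,0,0,0]
After op 21 (pop): stack=[11] mem=[18,0,0,0]

Answer: 18 0 0 0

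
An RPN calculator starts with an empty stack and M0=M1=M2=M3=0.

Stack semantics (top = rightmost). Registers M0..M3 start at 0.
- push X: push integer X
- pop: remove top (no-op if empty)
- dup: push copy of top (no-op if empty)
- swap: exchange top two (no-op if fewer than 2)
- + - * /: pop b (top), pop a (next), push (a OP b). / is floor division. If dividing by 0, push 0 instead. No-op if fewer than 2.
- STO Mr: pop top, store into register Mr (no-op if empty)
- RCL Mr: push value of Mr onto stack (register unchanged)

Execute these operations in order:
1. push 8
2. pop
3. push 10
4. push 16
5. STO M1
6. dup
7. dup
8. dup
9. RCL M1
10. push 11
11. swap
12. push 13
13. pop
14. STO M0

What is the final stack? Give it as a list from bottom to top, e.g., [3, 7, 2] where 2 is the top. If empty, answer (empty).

Answer: [10, 10, 10, 10, 11]

Derivation:
After op 1 (push 8): stack=[8] mem=[0,0,0,0]
After op 2 (pop): stack=[empty] mem=[0,0,0,0]
After op 3 (push 10): stack=[10] mem=[0,0,0,0]
After op 4 (push 16): stack=[10,16] mem=[0,0,0,0]
After op 5 (STO M1): stack=[10] mem=[0,16,0,0]
After op 6 (dup): stack=[10,10] mem=[0,16,0,0]
After op 7 (dup): stack=[10,10,10] mem=[0,16,0,0]
After op 8 (dup): stack=[10,10,10,10] mem=[0,16,0,0]
After op 9 (RCL M1): stack=[10,10,10,10,16] mem=[0,16,0,0]
After op 10 (push 11): stack=[10,10,10,10,16,11] mem=[0,16,0,0]
After op 11 (swap): stack=[10,10,10,10,11,16] mem=[0,16,0,0]
After op 12 (push 13): stack=[10,10,10,10,11,16,13] mem=[0,16,0,0]
After op 13 (pop): stack=[10,10,10,10,11,16] mem=[0,16,0,0]
After op 14 (STO M0): stack=[10,10,10,10,11] mem=[16,16,0,0]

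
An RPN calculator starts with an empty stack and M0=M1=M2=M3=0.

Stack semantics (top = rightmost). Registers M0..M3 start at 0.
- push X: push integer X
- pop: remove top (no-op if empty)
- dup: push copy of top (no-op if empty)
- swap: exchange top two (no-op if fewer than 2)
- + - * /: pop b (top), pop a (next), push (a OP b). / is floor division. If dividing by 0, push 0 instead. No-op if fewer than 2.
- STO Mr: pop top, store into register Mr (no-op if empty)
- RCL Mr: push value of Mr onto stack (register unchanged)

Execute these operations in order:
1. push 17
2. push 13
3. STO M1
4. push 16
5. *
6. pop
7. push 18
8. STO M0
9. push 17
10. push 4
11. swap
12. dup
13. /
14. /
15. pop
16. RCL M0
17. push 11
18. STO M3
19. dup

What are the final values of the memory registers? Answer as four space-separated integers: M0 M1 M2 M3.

After op 1 (push 17): stack=[17] mem=[0,0,0,0]
After op 2 (push 13): stack=[17,13] mem=[0,0,0,0]
After op 3 (STO M1): stack=[17] mem=[0,13,0,0]
After op 4 (push 16): stack=[17,16] mem=[0,13,0,0]
After op 5 (*): stack=[272] mem=[0,13,0,0]
After op 6 (pop): stack=[empty] mem=[0,13,0,0]
After op 7 (push 18): stack=[18] mem=[0,13,0,0]
After op 8 (STO M0): stack=[empty] mem=[18,13,0,0]
After op 9 (push 17): stack=[17] mem=[18,13,0,0]
After op 10 (push 4): stack=[17,4] mem=[18,13,0,0]
After op 11 (swap): stack=[4,17] mem=[18,13,0,0]
After op 12 (dup): stack=[4,17,17] mem=[18,13,0,0]
After op 13 (/): stack=[4,1] mem=[18,13,0,0]
After op 14 (/): stack=[4] mem=[18,13,0,0]
After op 15 (pop): stack=[empty] mem=[18,13,0,0]
After op 16 (RCL M0): stack=[18] mem=[18,13,0,0]
After op 17 (push 11): stack=[18,11] mem=[18,13,0,0]
After op 18 (STO M3): stack=[18] mem=[18,13,0,11]
After op 19 (dup): stack=[18,18] mem=[18,13,0,11]

Answer: 18 13 0 11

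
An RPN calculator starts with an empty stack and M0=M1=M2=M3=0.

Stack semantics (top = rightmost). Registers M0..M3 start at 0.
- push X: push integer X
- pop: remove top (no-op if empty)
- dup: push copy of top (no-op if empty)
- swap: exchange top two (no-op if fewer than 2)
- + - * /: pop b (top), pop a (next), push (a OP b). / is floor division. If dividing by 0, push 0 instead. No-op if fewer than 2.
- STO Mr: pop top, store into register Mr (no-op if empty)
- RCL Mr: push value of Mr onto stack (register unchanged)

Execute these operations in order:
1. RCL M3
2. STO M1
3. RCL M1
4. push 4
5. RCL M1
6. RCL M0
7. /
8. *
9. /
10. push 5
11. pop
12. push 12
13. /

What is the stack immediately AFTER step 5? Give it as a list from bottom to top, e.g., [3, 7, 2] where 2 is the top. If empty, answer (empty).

After op 1 (RCL M3): stack=[0] mem=[0,0,0,0]
After op 2 (STO M1): stack=[empty] mem=[0,0,0,0]
After op 3 (RCL M1): stack=[0] mem=[0,0,0,0]
After op 4 (push 4): stack=[0,4] mem=[0,0,0,0]
After op 5 (RCL M1): stack=[0,4,0] mem=[0,0,0,0]

[0, 4, 0]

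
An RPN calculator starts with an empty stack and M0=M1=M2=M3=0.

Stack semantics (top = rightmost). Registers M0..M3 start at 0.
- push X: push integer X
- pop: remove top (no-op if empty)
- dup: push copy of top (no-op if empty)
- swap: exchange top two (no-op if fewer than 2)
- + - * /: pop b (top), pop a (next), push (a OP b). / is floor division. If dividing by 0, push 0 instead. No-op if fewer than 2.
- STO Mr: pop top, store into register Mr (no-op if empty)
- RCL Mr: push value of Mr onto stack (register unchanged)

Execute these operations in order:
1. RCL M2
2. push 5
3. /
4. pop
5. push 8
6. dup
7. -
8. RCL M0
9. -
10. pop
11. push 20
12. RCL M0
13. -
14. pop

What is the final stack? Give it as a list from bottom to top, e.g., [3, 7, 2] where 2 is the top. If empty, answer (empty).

After op 1 (RCL M2): stack=[0] mem=[0,0,0,0]
After op 2 (push 5): stack=[0,5] mem=[0,0,0,0]
After op 3 (/): stack=[0] mem=[0,0,0,0]
After op 4 (pop): stack=[empty] mem=[0,0,0,0]
After op 5 (push 8): stack=[8] mem=[0,0,0,0]
After op 6 (dup): stack=[8,8] mem=[0,0,0,0]
After op 7 (-): stack=[0] mem=[0,0,0,0]
After op 8 (RCL M0): stack=[0,0] mem=[0,0,0,0]
After op 9 (-): stack=[0] mem=[0,0,0,0]
After op 10 (pop): stack=[empty] mem=[0,0,0,0]
After op 11 (push 20): stack=[20] mem=[0,0,0,0]
After op 12 (RCL M0): stack=[20,0] mem=[0,0,0,0]
After op 13 (-): stack=[20] mem=[0,0,0,0]
After op 14 (pop): stack=[empty] mem=[0,0,0,0]

Answer: (empty)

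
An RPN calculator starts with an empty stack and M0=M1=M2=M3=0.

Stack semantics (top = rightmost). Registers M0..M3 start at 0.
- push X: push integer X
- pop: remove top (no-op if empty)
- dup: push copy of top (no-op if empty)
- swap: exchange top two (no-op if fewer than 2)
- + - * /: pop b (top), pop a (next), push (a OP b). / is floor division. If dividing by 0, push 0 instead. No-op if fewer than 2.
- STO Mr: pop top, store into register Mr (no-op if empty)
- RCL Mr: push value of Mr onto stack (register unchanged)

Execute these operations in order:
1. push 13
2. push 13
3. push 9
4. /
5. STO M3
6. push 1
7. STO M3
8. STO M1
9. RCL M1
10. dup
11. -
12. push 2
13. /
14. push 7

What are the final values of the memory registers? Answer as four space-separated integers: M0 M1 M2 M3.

Answer: 0 13 0 1

Derivation:
After op 1 (push 13): stack=[13] mem=[0,0,0,0]
After op 2 (push 13): stack=[13,13] mem=[0,0,0,0]
After op 3 (push 9): stack=[13,13,9] mem=[0,0,0,0]
After op 4 (/): stack=[13,1] mem=[0,0,0,0]
After op 5 (STO M3): stack=[13] mem=[0,0,0,1]
After op 6 (push 1): stack=[13,1] mem=[0,0,0,1]
After op 7 (STO M3): stack=[13] mem=[0,0,0,1]
After op 8 (STO M1): stack=[empty] mem=[0,13,0,1]
After op 9 (RCL M1): stack=[13] mem=[0,13,0,1]
After op 10 (dup): stack=[13,13] mem=[0,13,0,1]
After op 11 (-): stack=[0] mem=[0,13,0,1]
After op 12 (push 2): stack=[0,2] mem=[0,13,0,1]
After op 13 (/): stack=[0] mem=[0,13,0,1]
After op 14 (push 7): stack=[0,7] mem=[0,13,0,1]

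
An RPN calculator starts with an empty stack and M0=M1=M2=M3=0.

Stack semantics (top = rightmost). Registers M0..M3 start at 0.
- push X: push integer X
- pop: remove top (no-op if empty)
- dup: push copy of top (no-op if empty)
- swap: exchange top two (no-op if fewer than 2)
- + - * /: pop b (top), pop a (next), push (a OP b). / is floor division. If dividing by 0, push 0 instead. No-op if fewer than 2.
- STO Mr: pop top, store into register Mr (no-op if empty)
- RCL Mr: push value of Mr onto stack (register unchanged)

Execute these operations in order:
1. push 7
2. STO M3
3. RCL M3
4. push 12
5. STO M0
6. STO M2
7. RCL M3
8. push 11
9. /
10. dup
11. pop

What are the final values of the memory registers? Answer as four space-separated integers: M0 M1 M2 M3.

Answer: 12 0 7 7

Derivation:
After op 1 (push 7): stack=[7] mem=[0,0,0,0]
After op 2 (STO M3): stack=[empty] mem=[0,0,0,7]
After op 3 (RCL M3): stack=[7] mem=[0,0,0,7]
After op 4 (push 12): stack=[7,12] mem=[0,0,0,7]
After op 5 (STO M0): stack=[7] mem=[12,0,0,7]
After op 6 (STO M2): stack=[empty] mem=[12,0,7,7]
After op 7 (RCL M3): stack=[7] mem=[12,0,7,7]
After op 8 (push 11): stack=[7,11] mem=[12,0,7,7]
After op 9 (/): stack=[0] mem=[12,0,7,7]
After op 10 (dup): stack=[0,0] mem=[12,0,7,7]
After op 11 (pop): stack=[0] mem=[12,0,7,7]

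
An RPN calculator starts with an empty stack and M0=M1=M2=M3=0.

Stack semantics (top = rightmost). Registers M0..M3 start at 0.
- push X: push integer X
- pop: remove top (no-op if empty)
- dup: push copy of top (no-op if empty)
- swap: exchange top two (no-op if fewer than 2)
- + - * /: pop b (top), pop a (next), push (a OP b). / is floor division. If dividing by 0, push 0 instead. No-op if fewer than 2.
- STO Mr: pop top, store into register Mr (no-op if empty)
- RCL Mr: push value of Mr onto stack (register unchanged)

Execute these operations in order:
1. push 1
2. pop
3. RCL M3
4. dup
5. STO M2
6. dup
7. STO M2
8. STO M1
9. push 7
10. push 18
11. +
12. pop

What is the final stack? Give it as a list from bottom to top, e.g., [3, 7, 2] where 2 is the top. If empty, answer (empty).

After op 1 (push 1): stack=[1] mem=[0,0,0,0]
After op 2 (pop): stack=[empty] mem=[0,0,0,0]
After op 3 (RCL M3): stack=[0] mem=[0,0,0,0]
After op 4 (dup): stack=[0,0] mem=[0,0,0,0]
After op 5 (STO M2): stack=[0] mem=[0,0,0,0]
After op 6 (dup): stack=[0,0] mem=[0,0,0,0]
After op 7 (STO M2): stack=[0] mem=[0,0,0,0]
After op 8 (STO M1): stack=[empty] mem=[0,0,0,0]
After op 9 (push 7): stack=[7] mem=[0,0,0,0]
After op 10 (push 18): stack=[7,18] mem=[0,0,0,0]
After op 11 (+): stack=[25] mem=[0,0,0,0]
After op 12 (pop): stack=[empty] mem=[0,0,0,0]

Answer: (empty)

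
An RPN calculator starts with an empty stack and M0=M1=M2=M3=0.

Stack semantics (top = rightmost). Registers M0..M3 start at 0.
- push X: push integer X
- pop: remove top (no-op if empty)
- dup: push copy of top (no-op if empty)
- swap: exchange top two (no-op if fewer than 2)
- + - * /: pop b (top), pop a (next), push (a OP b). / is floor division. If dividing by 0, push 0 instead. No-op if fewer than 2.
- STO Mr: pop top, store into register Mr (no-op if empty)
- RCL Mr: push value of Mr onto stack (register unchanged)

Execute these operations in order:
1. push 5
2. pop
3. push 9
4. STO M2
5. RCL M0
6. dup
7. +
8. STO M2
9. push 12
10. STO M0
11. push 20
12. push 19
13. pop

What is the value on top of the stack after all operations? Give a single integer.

After op 1 (push 5): stack=[5] mem=[0,0,0,0]
After op 2 (pop): stack=[empty] mem=[0,0,0,0]
After op 3 (push 9): stack=[9] mem=[0,0,0,0]
After op 4 (STO M2): stack=[empty] mem=[0,0,9,0]
After op 5 (RCL M0): stack=[0] mem=[0,0,9,0]
After op 6 (dup): stack=[0,0] mem=[0,0,9,0]
After op 7 (+): stack=[0] mem=[0,0,9,0]
After op 8 (STO M2): stack=[empty] mem=[0,0,0,0]
After op 9 (push 12): stack=[12] mem=[0,0,0,0]
After op 10 (STO M0): stack=[empty] mem=[12,0,0,0]
After op 11 (push 20): stack=[20] mem=[12,0,0,0]
After op 12 (push 19): stack=[20,19] mem=[12,0,0,0]
After op 13 (pop): stack=[20] mem=[12,0,0,0]

Answer: 20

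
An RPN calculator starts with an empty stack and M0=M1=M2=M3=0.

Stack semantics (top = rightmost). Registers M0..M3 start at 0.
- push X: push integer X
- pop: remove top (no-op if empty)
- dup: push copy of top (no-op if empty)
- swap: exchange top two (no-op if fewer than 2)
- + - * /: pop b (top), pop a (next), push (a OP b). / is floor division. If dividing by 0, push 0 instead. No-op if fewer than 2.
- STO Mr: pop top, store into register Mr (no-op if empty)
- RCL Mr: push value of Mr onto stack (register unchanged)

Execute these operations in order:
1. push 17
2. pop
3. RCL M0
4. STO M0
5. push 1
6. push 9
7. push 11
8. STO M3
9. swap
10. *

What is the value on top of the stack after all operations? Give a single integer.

After op 1 (push 17): stack=[17] mem=[0,0,0,0]
After op 2 (pop): stack=[empty] mem=[0,0,0,0]
After op 3 (RCL M0): stack=[0] mem=[0,0,0,0]
After op 4 (STO M0): stack=[empty] mem=[0,0,0,0]
After op 5 (push 1): stack=[1] mem=[0,0,0,0]
After op 6 (push 9): stack=[1,9] mem=[0,0,0,0]
After op 7 (push 11): stack=[1,9,11] mem=[0,0,0,0]
After op 8 (STO M3): stack=[1,9] mem=[0,0,0,11]
After op 9 (swap): stack=[9,1] mem=[0,0,0,11]
After op 10 (*): stack=[9] mem=[0,0,0,11]

Answer: 9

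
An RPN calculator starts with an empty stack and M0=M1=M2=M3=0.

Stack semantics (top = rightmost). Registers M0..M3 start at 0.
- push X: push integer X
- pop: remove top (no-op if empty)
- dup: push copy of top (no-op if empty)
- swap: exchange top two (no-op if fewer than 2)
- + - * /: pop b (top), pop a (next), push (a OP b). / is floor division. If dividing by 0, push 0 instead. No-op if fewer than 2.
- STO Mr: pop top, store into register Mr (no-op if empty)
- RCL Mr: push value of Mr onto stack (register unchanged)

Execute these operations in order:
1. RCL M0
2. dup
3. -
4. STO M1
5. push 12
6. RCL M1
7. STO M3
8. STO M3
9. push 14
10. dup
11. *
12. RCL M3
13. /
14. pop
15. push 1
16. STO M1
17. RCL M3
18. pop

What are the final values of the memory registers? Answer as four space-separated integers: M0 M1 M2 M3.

Answer: 0 1 0 12

Derivation:
After op 1 (RCL M0): stack=[0] mem=[0,0,0,0]
After op 2 (dup): stack=[0,0] mem=[0,0,0,0]
After op 3 (-): stack=[0] mem=[0,0,0,0]
After op 4 (STO M1): stack=[empty] mem=[0,0,0,0]
After op 5 (push 12): stack=[12] mem=[0,0,0,0]
After op 6 (RCL M1): stack=[12,0] mem=[0,0,0,0]
After op 7 (STO M3): stack=[12] mem=[0,0,0,0]
After op 8 (STO M3): stack=[empty] mem=[0,0,0,12]
After op 9 (push 14): stack=[14] mem=[0,0,0,12]
After op 10 (dup): stack=[14,14] mem=[0,0,0,12]
After op 11 (*): stack=[196] mem=[0,0,0,12]
After op 12 (RCL M3): stack=[196,12] mem=[0,0,0,12]
After op 13 (/): stack=[16] mem=[0,0,0,12]
After op 14 (pop): stack=[empty] mem=[0,0,0,12]
After op 15 (push 1): stack=[1] mem=[0,0,0,12]
After op 16 (STO M1): stack=[empty] mem=[0,1,0,12]
After op 17 (RCL M3): stack=[12] mem=[0,1,0,12]
After op 18 (pop): stack=[empty] mem=[0,1,0,12]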